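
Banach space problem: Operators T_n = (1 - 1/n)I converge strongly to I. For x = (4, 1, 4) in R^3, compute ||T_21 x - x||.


T_21 x - x = (1 - 1/21)x - x = -x/21
||x|| = sqrt(33) = 5.7446
||T_21 x - x|| = ||x||/21 = 5.7446/21 = 0.2736

0.2736


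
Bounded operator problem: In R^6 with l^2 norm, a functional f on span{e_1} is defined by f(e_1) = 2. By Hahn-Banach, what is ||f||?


The norm of f is given by ||f|| = sup_{||x||=1} |f(x)|.
On span{e_1}, ||e_1|| = 1, so ||f|| = |f(e_1)| / ||e_1||
= |2| / 1 = 2.0000

2.0000


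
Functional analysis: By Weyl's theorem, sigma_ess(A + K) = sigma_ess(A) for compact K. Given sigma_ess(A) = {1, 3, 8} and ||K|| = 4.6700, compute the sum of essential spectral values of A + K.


By Weyl's theorem, the essential spectrum is invariant under compact perturbations.
sigma_ess(A + K) = sigma_ess(A) = {1, 3, 8}
Sum = 1 + 3 + 8 = 12

12


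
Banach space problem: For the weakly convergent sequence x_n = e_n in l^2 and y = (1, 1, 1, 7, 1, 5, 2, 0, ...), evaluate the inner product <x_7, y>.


x_7 = e_7 is the standard basis vector with 1 in position 7.
<x_7, y> = y_7 = 2
As n -> infinity, <x_n, y> -> 0, confirming weak convergence of (x_n) to 0.

2


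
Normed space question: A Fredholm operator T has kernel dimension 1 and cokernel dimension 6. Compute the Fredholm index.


The Fredholm index is defined as ind(T) = dim(ker T) - dim(coker T)
= 1 - 6
= -5

-5


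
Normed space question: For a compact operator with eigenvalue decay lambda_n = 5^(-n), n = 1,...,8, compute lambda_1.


The eigenvalue formula gives lambda_1 = 1/5^1
= 1/5
= 0.2000

0.2000


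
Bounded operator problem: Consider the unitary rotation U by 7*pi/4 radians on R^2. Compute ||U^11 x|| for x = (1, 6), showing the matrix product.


U is a rotation by theta = 7*pi/4
U^11 = rotation by 11*theta = 77*pi/4 = 5*pi/4 (mod 2*pi)
cos(5*pi/4) = -0.7071, sin(5*pi/4) = -0.7071
U^11 x = (-0.7071 * 1 - -0.7071 * 6, -0.7071 * 1 + -0.7071 * 6)
= (3.5355, -4.9497)
||U^11 x|| = sqrt(3.5355^2 + (-4.9497)^2) = sqrt(37.0000) = 6.0828

6.0828


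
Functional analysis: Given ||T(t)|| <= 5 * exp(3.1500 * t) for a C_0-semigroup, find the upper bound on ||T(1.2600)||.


||T(1.2600)|| <= 5 * exp(3.1500 * 1.2600)
= 5 * exp(3.9690)
= 5 * 52.9316
= 264.6579

264.6579


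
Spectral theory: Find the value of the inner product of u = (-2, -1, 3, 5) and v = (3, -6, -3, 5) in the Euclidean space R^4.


Computing the standard inner product <u, v> = sum u_i * v_i
= -2*3 + -1*-6 + 3*-3 + 5*5
= -6 + 6 + -9 + 25
= 16

16


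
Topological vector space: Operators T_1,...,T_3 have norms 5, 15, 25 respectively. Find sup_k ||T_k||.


By the Uniform Boundedness Principle, the supremum of norms is finite.
sup_k ||T_k|| = max(5, 15, 25) = 25

25


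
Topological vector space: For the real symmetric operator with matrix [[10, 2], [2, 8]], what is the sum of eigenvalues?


For a self-adjoint (symmetric) matrix, the eigenvalues are real.
The sum of eigenvalues equals the trace of the matrix.
trace = 10 + 8 = 18

18


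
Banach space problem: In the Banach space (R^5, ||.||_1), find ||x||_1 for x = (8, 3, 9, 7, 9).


The l^1 norm equals the sum of absolute values of all components.
||x||_1 = 8 + 3 + 9 + 7 + 9
= 36

36.0000


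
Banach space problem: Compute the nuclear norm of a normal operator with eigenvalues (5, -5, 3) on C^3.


For a normal operator, singular values equal |eigenvalues|.
Trace norm = sum |lambda_i| = 5 + 5 + 3
= 13

13


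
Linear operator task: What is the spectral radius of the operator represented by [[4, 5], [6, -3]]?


For a 2x2 matrix, eigenvalues satisfy lambda^2 - (trace)*lambda + det = 0
trace = 4 + -3 = 1
det = 4*-3 - 5*6 = -42
discriminant = 1^2 - 4*(-42) = 169
spectral radius = max |eigenvalue| = 7.0000

7.0000


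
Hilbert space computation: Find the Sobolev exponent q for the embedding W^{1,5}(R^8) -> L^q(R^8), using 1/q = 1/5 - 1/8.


Using the Sobolev embedding formula: 1/q = 1/p - k/n
1/q = 1/5 - 1/8 = 3/40
q = 1/(3/40) = 40/3 = 13.3333

13.3333


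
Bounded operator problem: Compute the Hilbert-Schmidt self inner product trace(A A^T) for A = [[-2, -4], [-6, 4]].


trace(A * A^T) = sum of squares of all entries
= (-2)^2 + (-4)^2 + (-6)^2 + 4^2
= 4 + 16 + 36 + 16
= 72

72


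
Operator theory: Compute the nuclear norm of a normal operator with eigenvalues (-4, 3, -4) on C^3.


For a normal operator, singular values equal |eigenvalues|.
Trace norm = sum |lambda_i| = 4 + 3 + 4
= 11

11


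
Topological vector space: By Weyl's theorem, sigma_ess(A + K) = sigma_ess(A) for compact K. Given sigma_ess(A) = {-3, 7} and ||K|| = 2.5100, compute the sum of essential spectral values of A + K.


By Weyl's theorem, the essential spectrum is invariant under compact perturbations.
sigma_ess(A + K) = sigma_ess(A) = {-3, 7}
Sum = -3 + 7 = 4

4


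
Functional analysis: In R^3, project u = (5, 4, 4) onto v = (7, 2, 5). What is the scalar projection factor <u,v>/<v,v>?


Computing <u,v> = 5*7 + 4*2 + 4*5 = 63
Computing <v,v> = 7^2 + 2^2 + 5^2 = 78
Projection coefficient = 63/78 = 0.8077

0.8077


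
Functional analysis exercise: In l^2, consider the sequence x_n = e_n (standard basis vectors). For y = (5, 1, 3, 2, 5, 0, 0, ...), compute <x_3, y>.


x_3 = e_3 is the standard basis vector with 1 in position 3.
<x_3, y> = y_3 = 3
As n -> infinity, <x_n, y> -> 0, confirming weak convergence of (x_n) to 0.

3


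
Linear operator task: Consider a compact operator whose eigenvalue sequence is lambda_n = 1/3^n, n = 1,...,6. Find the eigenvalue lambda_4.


The eigenvalue formula gives lambda_4 = 1/3^4
= 1/81
= 0.0123

0.0123


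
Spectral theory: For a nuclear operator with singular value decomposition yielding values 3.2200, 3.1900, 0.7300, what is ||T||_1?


The nuclear norm is the sum of all singular values.
||T||_1 = 3.2200 + 3.1900 + 0.7300
= 7.1400

7.1400


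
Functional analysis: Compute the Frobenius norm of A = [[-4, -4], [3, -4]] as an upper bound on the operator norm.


||A||_F^2 = sum a_ij^2
= (-4)^2 + (-4)^2 + 3^2 + (-4)^2
= 16 + 16 + 9 + 16 = 57
||A||_F = sqrt(57) = 7.5498

7.5498


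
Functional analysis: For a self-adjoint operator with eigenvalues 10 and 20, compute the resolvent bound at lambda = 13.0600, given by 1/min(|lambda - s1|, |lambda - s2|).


dist(13.0600, {10, 20}) = min(|13.0600 - 10|, |13.0600 - 20|)
= min(3.0600, 6.9400) = 3.0600
Resolvent bound = 1/3.0600 = 0.3268

0.3268


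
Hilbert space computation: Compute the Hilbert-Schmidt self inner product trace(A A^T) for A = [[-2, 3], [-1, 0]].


trace(A * A^T) = sum of squares of all entries
= (-2)^2 + 3^2 + (-1)^2 + 0^2
= 4 + 9 + 1 + 0
= 14

14


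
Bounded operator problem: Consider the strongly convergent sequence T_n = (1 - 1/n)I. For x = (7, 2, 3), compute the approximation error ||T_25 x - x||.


T_25 x - x = (1 - 1/25)x - x = -x/25
||x|| = sqrt(62) = 7.8740
||T_25 x - x|| = ||x||/25 = 7.8740/25 = 0.3150

0.3150


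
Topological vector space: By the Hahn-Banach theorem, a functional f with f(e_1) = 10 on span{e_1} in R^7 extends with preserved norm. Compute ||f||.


The norm of f is given by ||f|| = sup_{||x||=1} |f(x)|.
On span{e_1}, ||e_1|| = 1, so ||f|| = |f(e_1)| / ||e_1||
= |10| / 1 = 10.0000

10.0000


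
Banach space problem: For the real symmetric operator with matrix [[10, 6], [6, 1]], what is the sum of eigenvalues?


For a self-adjoint (symmetric) matrix, the eigenvalues are real.
The sum of eigenvalues equals the trace of the matrix.
trace = 10 + 1 = 11

11


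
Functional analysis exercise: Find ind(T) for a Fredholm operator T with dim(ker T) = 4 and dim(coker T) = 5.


The Fredholm index is defined as ind(T) = dim(ker T) - dim(coker T)
= 4 - 5
= -1

-1


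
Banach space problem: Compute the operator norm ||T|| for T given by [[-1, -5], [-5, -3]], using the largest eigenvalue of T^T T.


A^T A = [[26, 20], [20, 34]]
trace(A^T A) = 60, det(A^T A) = 484
discriminant = 60^2 - 4*484 = 1664
Largest eigenvalue of A^T A = (trace + sqrt(disc))/2 = 50.3961
||T|| = sqrt(50.3961) = 7.0990

7.0990


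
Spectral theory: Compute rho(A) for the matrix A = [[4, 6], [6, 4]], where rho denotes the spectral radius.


For a 2x2 matrix, eigenvalues satisfy lambda^2 - (trace)*lambda + det = 0
trace = 4 + 4 = 8
det = 4*4 - 6*6 = -20
discriminant = 8^2 - 4*(-20) = 144
spectral radius = max |eigenvalue| = 10.0000

10.0000


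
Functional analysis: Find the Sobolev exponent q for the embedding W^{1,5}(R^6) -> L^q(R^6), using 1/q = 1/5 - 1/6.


Using the Sobolev embedding formula: 1/q = 1/p - k/n
1/q = 1/5 - 1/6 = 1/30
q = 1/(1/30) = 30

30.0000


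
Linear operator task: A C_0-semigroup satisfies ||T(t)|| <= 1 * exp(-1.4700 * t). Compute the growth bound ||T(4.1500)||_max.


||T(4.1500)|| <= 1 * exp(-1.4700 * 4.1500)
= 1 * exp(-6.1005)
= 1 * 0.0022
= 0.0022

0.0022


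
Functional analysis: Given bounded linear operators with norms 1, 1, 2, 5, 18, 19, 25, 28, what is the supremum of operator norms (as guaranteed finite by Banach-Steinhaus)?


By the Uniform Boundedness Principle, the supremum of norms is finite.
sup_k ||T_k|| = max(1, 1, 2, 5, 18, 19, 25, 28) = 28

28


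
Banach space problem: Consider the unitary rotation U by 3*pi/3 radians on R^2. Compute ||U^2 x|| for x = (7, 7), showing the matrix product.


U is a rotation by theta = 3*pi/3
U^2 = rotation by 2*theta = 6*pi/3 = 0*pi/3 (mod 2*pi)
cos(0*pi/3) = 1.0000, sin(0*pi/3) = 0.0000
U^2 x = (1.0000 * 7 - 0.0000 * 7, 0.0000 * 7 + 1.0000 * 7)
= (7.0000, 7.0000)
||U^2 x|| = sqrt(7.0000^2 + 7.0000^2) = sqrt(98.0000) = 9.8995

9.8995


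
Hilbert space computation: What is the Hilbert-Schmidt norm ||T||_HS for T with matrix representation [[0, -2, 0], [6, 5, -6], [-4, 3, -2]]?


The Hilbert-Schmidt norm is sqrt(sum of squares of all entries).
Sum of squares = 0^2 + (-2)^2 + 0^2 + 6^2 + 5^2 + (-6)^2 + (-4)^2 + 3^2 + (-2)^2
= 0 + 4 + 0 + 36 + 25 + 36 + 16 + 9 + 4 = 130
||T||_HS = sqrt(130) = 11.4018

11.4018


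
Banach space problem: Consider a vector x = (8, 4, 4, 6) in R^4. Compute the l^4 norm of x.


The l^4 norm = (sum |x_i|^4)^(1/4)
Sum of 4th powers = 4096 + 256 + 256 + 1296 = 5904
||x||_4 = (5904)^(1/4) = 8.7657

8.7657


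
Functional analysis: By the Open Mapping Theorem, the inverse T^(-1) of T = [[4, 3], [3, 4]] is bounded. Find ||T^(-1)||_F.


det(T) = 4*4 - 3*3 = 7
T^(-1) = (1/7) * [[4, -3], [-3, 4]] = [[0.5714, -0.4286], [-0.4286, 0.5714]]
||T^(-1)||_F^2 = 0.5714^2 + (-0.4286)^2 + (-0.4286)^2 + 0.5714^2 = 1.0204
||T^(-1)||_F = sqrt(1.0204) = 1.0102

1.0102


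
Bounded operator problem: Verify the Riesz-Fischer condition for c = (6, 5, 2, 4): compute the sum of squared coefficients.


sum |c_n|^2 = 6^2 + 5^2 + 2^2 + 4^2
= 36 + 25 + 4 + 16
= 81

81


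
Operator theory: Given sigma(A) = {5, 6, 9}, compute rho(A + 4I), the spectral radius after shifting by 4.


Spectrum of A + 4I = {9, 10, 13}
Spectral radius = max |lambda| over the shifted spectrum
= max(9, 10, 13) = 13

13


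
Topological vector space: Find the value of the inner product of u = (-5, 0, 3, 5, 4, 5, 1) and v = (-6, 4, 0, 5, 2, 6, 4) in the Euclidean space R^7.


Computing the standard inner product <u, v> = sum u_i * v_i
= -5*-6 + 0*4 + 3*0 + 5*5 + 4*2 + 5*6 + 1*4
= 30 + 0 + 0 + 25 + 8 + 30 + 4
= 97

97


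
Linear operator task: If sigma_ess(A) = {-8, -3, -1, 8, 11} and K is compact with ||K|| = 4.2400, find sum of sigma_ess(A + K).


By Weyl's theorem, the essential spectrum is invariant under compact perturbations.
sigma_ess(A + K) = sigma_ess(A) = {-8, -3, -1, 8, 11}
Sum = -8 + -3 + -1 + 8 + 11 = 7

7


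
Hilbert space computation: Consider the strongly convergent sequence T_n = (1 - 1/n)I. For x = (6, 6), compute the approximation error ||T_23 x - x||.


T_23 x - x = (1 - 1/23)x - x = -x/23
||x|| = sqrt(72) = 8.4853
||T_23 x - x|| = ||x||/23 = 8.4853/23 = 0.3689

0.3689


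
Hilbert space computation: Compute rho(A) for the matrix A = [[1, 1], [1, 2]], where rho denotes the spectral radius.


For a 2x2 matrix, eigenvalues satisfy lambda^2 - (trace)*lambda + det = 0
trace = 1 + 2 = 3
det = 1*2 - 1*1 = 1
discriminant = 3^2 - 4*(1) = 5
spectral radius = max |eigenvalue| = 2.6180

2.6180


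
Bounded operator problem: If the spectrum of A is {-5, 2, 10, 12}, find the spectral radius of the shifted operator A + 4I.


Spectrum of A + 4I = {-1, 6, 14, 16}
Spectral radius = max |lambda| over the shifted spectrum
= max(1, 6, 14, 16) = 16

16


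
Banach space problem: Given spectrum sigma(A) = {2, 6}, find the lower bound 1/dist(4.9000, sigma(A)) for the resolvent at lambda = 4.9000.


dist(4.9000, {2, 6}) = min(|4.9000 - 2|, |4.9000 - 6|)
= min(2.9000, 1.1000) = 1.1000
Resolvent bound = 1/1.1000 = 0.9091

0.9091


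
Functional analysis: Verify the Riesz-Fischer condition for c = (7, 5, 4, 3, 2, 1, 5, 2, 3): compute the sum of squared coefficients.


sum |c_n|^2 = 7^2 + 5^2 + 4^2 + 3^2 + 2^2 + 1^2 + 5^2 + 2^2 + 3^2
= 49 + 25 + 16 + 9 + 4 + 1 + 25 + 4 + 9
= 142

142


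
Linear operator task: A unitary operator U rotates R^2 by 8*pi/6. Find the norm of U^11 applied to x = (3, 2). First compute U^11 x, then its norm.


U is a rotation by theta = 8*pi/6
U^11 = rotation by 11*theta = 88*pi/6 = 4*pi/6 (mod 2*pi)
cos(4*pi/6) = -0.5000, sin(4*pi/6) = 0.8660
U^11 x = (-0.5000 * 3 - 0.8660 * 2, 0.8660 * 3 + -0.5000 * 2)
= (-3.2321, 1.5981)
||U^11 x|| = sqrt((-3.2321)^2 + 1.5981^2) = sqrt(13.0000) = 3.6056

3.6056


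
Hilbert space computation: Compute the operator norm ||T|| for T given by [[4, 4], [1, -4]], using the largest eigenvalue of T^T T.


A^T A = [[17, 12], [12, 32]]
trace(A^T A) = 49, det(A^T A) = 400
discriminant = 49^2 - 4*400 = 801
Largest eigenvalue of A^T A = (trace + sqrt(disc))/2 = 38.6510
||T|| = sqrt(38.6510) = 6.2170

6.2170


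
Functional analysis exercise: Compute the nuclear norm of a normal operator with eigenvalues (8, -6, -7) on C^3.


For a normal operator, singular values equal |eigenvalues|.
Trace norm = sum |lambda_i| = 8 + 6 + 7
= 21

21


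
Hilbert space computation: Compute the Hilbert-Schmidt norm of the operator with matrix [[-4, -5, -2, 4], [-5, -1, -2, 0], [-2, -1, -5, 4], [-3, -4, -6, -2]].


The Hilbert-Schmidt norm is sqrt(sum of squares of all entries).
Sum of squares = (-4)^2 + (-5)^2 + (-2)^2 + 4^2 + (-5)^2 + (-1)^2 + (-2)^2 + 0^2 + (-2)^2 + (-1)^2 + (-5)^2 + 4^2 + (-3)^2 + (-4)^2 + (-6)^2 + (-2)^2
= 16 + 25 + 4 + 16 + 25 + 1 + 4 + 0 + 4 + 1 + 25 + 16 + 9 + 16 + 36 + 4 = 202
||T||_HS = sqrt(202) = 14.2127

14.2127


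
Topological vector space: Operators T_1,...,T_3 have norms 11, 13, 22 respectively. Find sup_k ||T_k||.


By the Uniform Boundedness Principle, the supremum of norms is finite.
sup_k ||T_k|| = max(11, 13, 22) = 22

22


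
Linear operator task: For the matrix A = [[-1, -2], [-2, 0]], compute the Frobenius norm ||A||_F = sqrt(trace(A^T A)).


||A||_F^2 = sum a_ij^2
= (-1)^2 + (-2)^2 + (-2)^2 + 0^2
= 1 + 4 + 4 + 0 = 9
||A||_F = sqrt(9) = 3.0000

3.0000


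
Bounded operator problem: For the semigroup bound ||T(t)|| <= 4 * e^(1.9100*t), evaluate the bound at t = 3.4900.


||T(3.4900)|| <= 4 * exp(1.9100 * 3.4900)
= 4 * exp(6.6659)
= 4 * 785.1698
= 3140.6792

3140.6792


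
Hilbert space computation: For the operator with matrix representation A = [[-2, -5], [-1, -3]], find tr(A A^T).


trace(A * A^T) = sum of squares of all entries
= (-2)^2 + (-5)^2 + (-1)^2 + (-3)^2
= 4 + 25 + 1 + 9
= 39

39


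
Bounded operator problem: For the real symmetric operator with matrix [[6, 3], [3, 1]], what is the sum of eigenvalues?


For a self-adjoint (symmetric) matrix, the eigenvalues are real.
The sum of eigenvalues equals the trace of the matrix.
trace = 6 + 1 = 7

7


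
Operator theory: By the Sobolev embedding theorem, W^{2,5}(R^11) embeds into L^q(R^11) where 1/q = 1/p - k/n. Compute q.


Using the Sobolev embedding formula: 1/q = 1/p - k/n
1/q = 1/5 - 2/11 = 1/55
q = 1/(1/55) = 55

55.0000


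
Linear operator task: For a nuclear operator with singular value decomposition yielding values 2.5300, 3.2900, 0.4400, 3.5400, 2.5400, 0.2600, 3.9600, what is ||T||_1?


The nuclear norm is the sum of all singular values.
||T||_1 = 2.5300 + 3.2900 + 0.4400 + 3.5400 + 2.5400 + 0.2600 + 3.9600
= 16.5600

16.5600


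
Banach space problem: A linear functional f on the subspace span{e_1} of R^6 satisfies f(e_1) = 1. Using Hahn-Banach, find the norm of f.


The norm of f is given by ||f|| = sup_{||x||=1} |f(x)|.
On span{e_1}, ||e_1|| = 1, so ||f|| = |f(e_1)| / ||e_1||
= |1| / 1 = 1.0000

1.0000


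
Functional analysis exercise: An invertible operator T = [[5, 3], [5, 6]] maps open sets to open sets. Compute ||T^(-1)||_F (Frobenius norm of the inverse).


det(T) = 5*6 - 3*5 = 15
T^(-1) = (1/15) * [[6, -3], [-5, 5]] = [[0.4000, -0.2000], [-0.3333, 0.3333]]
||T^(-1)||_F^2 = 0.4000^2 + (-0.2000)^2 + (-0.3333)^2 + 0.3333^2 = 0.4222
||T^(-1)||_F = sqrt(0.4222) = 0.6498

0.6498


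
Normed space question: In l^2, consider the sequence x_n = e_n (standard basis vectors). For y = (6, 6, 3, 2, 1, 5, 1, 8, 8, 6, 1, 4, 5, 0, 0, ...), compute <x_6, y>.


x_6 = e_6 is the standard basis vector with 1 in position 6.
<x_6, y> = y_6 = 5
As n -> infinity, <x_n, y> -> 0, confirming weak convergence of (x_n) to 0.

5


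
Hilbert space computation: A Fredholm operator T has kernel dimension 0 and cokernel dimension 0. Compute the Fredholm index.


The Fredholm index is defined as ind(T) = dim(ker T) - dim(coker T)
= 0 - 0
= 0

0


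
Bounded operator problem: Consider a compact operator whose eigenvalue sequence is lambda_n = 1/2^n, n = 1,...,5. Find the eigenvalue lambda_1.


The eigenvalue formula gives lambda_1 = 1/2^1
= 1/2
= 0.5000

0.5000


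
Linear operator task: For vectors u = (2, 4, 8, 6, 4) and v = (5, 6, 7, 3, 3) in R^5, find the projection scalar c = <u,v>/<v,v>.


Computing <u,v> = 2*5 + 4*6 + 8*7 + 6*3 + 4*3 = 120
Computing <v,v> = 5^2 + 6^2 + 7^2 + 3^2 + 3^2 = 128
Projection coefficient = 120/128 = 0.9375

0.9375


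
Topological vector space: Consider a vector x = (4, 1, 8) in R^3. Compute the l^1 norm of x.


The l^1 norm equals the sum of absolute values of all components.
||x||_1 = 4 + 1 + 8
= 13

13.0000


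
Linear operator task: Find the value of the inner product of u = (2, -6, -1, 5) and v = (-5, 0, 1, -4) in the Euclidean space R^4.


Computing the standard inner product <u, v> = sum u_i * v_i
= 2*-5 + -6*0 + -1*1 + 5*-4
= -10 + 0 + -1 + -20
= -31

-31


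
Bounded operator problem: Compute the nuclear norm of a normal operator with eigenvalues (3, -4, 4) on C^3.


For a normal operator, singular values equal |eigenvalues|.
Trace norm = sum |lambda_i| = 3 + 4 + 4
= 11

11


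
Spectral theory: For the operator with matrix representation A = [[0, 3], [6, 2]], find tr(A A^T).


trace(A * A^T) = sum of squares of all entries
= 0^2 + 3^2 + 6^2 + 2^2
= 0 + 9 + 36 + 4
= 49

49


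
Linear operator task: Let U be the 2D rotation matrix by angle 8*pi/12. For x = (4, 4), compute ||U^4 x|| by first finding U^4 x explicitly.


U is a rotation by theta = 8*pi/12
U^4 = rotation by 4*theta = 32*pi/12 = 8*pi/12 (mod 2*pi)
cos(8*pi/12) = -0.5000, sin(8*pi/12) = 0.8660
U^4 x = (-0.5000 * 4 - 0.8660 * 4, 0.8660 * 4 + -0.5000 * 4)
= (-5.4641, 1.4641)
||U^4 x|| = sqrt((-5.4641)^2 + 1.4641^2) = sqrt(32.0000) = 5.6569

5.6569


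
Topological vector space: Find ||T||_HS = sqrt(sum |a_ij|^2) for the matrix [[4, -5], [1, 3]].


The Hilbert-Schmidt norm is sqrt(sum of squares of all entries).
Sum of squares = 4^2 + (-5)^2 + 1^2 + 3^2
= 16 + 25 + 1 + 9 = 51
||T||_HS = sqrt(51) = 7.1414

7.1414


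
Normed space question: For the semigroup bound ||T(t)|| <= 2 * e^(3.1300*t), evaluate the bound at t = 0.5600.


||T(0.5600)|| <= 2 * exp(3.1300 * 0.5600)
= 2 * exp(1.7528)
= 2 * 5.7707
= 11.5415

11.5415


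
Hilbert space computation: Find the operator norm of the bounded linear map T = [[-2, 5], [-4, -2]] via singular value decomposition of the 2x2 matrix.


A^T A = [[20, -2], [-2, 29]]
trace(A^T A) = 49, det(A^T A) = 576
discriminant = 49^2 - 4*576 = 97
Largest eigenvalue of A^T A = (trace + sqrt(disc))/2 = 29.4244
||T|| = sqrt(29.4244) = 5.4244

5.4244


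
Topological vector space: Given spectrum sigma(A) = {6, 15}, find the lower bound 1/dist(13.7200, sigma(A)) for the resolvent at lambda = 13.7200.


dist(13.7200, {6, 15}) = min(|13.7200 - 6|, |13.7200 - 15|)
= min(7.7200, 1.2800) = 1.2800
Resolvent bound = 1/1.2800 = 0.7813

0.7813


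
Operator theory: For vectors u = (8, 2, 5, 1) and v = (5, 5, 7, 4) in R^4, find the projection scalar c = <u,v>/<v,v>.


Computing <u,v> = 8*5 + 2*5 + 5*7 + 1*4 = 89
Computing <v,v> = 5^2 + 5^2 + 7^2 + 4^2 = 115
Projection coefficient = 89/115 = 0.7739

0.7739


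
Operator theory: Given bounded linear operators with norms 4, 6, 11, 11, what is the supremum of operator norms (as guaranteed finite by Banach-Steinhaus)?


By the Uniform Boundedness Principle, the supremum of norms is finite.
sup_k ||T_k|| = max(4, 6, 11, 11) = 11

11


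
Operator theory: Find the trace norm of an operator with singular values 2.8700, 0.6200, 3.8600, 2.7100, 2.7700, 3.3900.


The nuclear norm is the sum of all singular values.
||T||_1 = 2.8700 + 0.6200 + 3.8600 + 2.7100 + 2.7700 + 3.3900
= 16.2200

16.2200


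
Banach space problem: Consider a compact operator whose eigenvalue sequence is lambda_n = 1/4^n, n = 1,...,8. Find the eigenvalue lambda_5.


The eigenvalue formula gives lambda_5 = 1/4^5
= 1/1024
= 9.7656e-04

9.7656e-04


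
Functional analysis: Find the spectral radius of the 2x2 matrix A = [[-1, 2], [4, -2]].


For a 2x2 matrix, eigenvalues satisfy lambda^2 - (trace)*lambda + det = 0
trace = -1 + -2 = -3
det = -1*-2 - 2*4 = -6
discriminant = (-3)^2 - 4*(-6) = 33
spectral radius = max |eigenvalue| = 4.3723

4.3723


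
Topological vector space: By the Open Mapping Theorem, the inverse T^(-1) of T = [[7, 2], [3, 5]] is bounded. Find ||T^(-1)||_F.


det(T) = 7*5 - 2*3 = 29
T^(-1) = (1/29) * [[5, -2], [-3, 7]] = [[0.1724, -0.0690], [-0.1034, 0.2414]]
||T^(-1)||_F^2 = 0.1724^2 + (-0.0690)^2 + (-0.1034)^2 + 0.2414^2 = 0.1034
||T^(-1)||_F = sqrt(0.1034) = 0.3216

0.3216


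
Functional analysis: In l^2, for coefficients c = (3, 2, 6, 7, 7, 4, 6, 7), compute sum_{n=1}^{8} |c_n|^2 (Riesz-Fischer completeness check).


sum |c_n|^2 = 3^2 + 2^2 + 6^2 + 7^2 + 7^2 + 4^2 + 6^2 + 7^2
= 9 + 4 + 36 + 49 + 49 + 16 + 36 + 49
= 248

248


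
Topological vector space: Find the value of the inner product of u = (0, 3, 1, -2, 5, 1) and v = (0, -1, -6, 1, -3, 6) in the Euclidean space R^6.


Computing the standard inner product <u, v> = sum u_i * v_i
= 0*0 + 3*-1 + 1*-6 + -2*1 + 5*-3 + 1*6
= 0 + -3 + -6 + -2 + -15 + 6
= -20

-20


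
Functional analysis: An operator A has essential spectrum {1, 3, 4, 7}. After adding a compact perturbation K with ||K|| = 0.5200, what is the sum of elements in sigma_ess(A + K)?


By Weyl's theorem, the essential spectrum is invariant under compact perturbations.
sigma_ess(A + K) = sigma_ess(A) = {1, 3, 4, 7}
Sum = 1 + 3 + 4 + 7 = 15

15


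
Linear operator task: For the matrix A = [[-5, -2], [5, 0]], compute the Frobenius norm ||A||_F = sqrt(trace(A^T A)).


||A||_F^2 = sum a_ij^2
= (-5)^2 + (-2)^2 + 5^2 + 0^2
= 25 + 4 + 25 + 0 = 54
||A||_F = sqrt(54) = 7.3485

7.3485


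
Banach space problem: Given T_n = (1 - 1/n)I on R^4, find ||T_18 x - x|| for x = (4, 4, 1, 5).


T_18 x - x = (1 - 1/18)x - x = -x/18
||x|| = sqrt(58) = 7.6158
||T_18 x - x|| = ||x||/18 = 7.6158/18 = 0.4231

0.4231


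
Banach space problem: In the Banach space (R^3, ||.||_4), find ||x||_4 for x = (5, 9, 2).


The l^4 norm = (sum |x_i|^4)^(1/4)
Sum of 4th powers = 625 + 6561 + 16 = 7202
||x||_4 = (7202)^(1/4) = 9.2122

9.2122


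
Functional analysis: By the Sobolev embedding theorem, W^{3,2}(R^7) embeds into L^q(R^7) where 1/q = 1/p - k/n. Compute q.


Using the Sobolev embedding formula: 1/q = 1/p - k/n
1/q = 1/2 - 3/7 = 1/14
q = 1/(1/14) = 14

14.0000


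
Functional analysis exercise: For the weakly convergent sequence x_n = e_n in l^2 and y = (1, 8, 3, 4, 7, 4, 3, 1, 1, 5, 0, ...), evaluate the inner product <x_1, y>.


x_1 = e_1 is the standard basis vector with 1 in position 1.
<x_1, y> = y_1 = 1
As n -> infinity, <x_n, y> -> 0, confirming weak convergence of (x_n) to 0.

1


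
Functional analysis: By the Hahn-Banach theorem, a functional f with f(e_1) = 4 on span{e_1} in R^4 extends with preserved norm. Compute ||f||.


The norm of f is given by ||f|| = sup_{||x||=1} |f(x)|.
On span{e_1}, ||e_1|| = 1, so ||f|| = |f(e_1)| / ||e_1||
= |4| / 1 = 4.0000

4.0000


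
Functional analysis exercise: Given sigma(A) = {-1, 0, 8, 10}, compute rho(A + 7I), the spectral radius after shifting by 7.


Spectrum of A + 7I = {6, 7, 15, 17}
Spectral radius = max |lambda| over the shifted spectrum
= max(6, 7, 15, 17) = 17

17


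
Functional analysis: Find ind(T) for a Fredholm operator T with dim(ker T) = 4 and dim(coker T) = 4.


The Fredholm index is defined as ind(T) = dim(ker T) - dim(coker T)
= 4 - 4
= 0

0


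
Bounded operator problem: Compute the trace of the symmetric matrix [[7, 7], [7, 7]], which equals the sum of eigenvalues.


For a self-adjoint (symmetric) matrix, the eigenvalues are real.
The sum of eigenvalues equals the trace of the matrix.
trace = 7 + 7 = 14

14


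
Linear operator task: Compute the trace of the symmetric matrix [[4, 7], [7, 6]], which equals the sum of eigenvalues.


For a self-adjoint (symmetric) matrix, the eigenvalues are real.
The sum of eigenvalues equals the trace of the matrix.
trace = 4 + 6 = 10

10


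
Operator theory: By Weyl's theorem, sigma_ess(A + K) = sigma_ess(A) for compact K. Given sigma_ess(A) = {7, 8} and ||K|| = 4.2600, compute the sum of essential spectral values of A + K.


By Weyl's theorem, the essential spectrum is invariant under compact perturbations.
sigma_ess(A + K) = sigma_ess(A) = {7, 8}
Sum = 7 + 8 = 15

15


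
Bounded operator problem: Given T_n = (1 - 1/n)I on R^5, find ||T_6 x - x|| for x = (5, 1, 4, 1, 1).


T_6 x - x = (1 - 1/6)x - x = -x/6
||x|| = sqrt(44) = 6.6332
||T_6 x - x|| = ||x||/6 = 6.6332/6 = 1.1055

1.1055


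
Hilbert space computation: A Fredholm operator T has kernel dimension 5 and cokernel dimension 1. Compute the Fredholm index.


The Fredholm index is defined as ind(T) = dim(ker T) - dim(coker T)
= 5 - 1
= 4

4


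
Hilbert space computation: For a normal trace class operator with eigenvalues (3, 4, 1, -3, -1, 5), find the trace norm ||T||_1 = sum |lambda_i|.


For a normal operator, singular values equal |eigenvalues|.
Trace norm = sum |lambda_i| = 3 + 4 + 1 + 3 + 1 + 5
= 17

17


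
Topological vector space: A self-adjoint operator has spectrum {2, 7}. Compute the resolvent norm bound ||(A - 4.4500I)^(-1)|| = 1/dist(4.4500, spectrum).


dist(4.4500, {2, 7}) = min(|4.4500 - 2|, |4.4500 - 7|)
= min(2.4500, 2.5500) = 2.4500
Resolvent bound = 1/2.4500 = 0.4082

0.4082


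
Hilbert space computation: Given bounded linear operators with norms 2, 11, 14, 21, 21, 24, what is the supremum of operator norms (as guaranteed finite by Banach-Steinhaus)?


By the Uniform Boundedness Principle, the supremum of norms is finite.
sup_k ||T_k|| = max(2, 11, 14, 21, 21, 24) = 24

24


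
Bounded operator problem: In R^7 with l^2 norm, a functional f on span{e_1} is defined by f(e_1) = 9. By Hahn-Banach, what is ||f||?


The norm of f is given by ||f|| = sup_{||x||=1} |f(x)|.
On span{e_1}, ||e_1|| = 1, so ||f|| = |f(e_1)| / ||e_1||
= |9| / 1 = 9.0000

9.0000


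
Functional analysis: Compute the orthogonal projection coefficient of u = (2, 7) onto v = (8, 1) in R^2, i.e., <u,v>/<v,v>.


Computing <u,v> = 2*8 + 7*1 = 23
Computing <v,v> = 8^2 + 1^2 = 65
Projection coefficient = 23/65 = 0.3538

0.3538


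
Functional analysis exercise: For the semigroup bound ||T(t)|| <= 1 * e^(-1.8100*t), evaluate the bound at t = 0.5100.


||T(0.5100)|| <= 1 * exp(-1.8100 * 0.5100)
= 1 * exp(-0.9231)
= 1 * 0.3973
= 0.3973

0.3973


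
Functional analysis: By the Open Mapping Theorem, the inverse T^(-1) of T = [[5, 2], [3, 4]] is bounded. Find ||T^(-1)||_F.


det(T) = 5*4 - 2*3 = 14
T^(-1) = (1/14) * [[4, -2], [-3, 5]] = [[0.2857, -0.1429], [-0.2143, 0.3571]]
||T^(-1)||_F^2 = 0.2857^2 + (-0.1429)^2 + (-0.2143)^2 + 0.3571^2 = 0.2755
||T^(-1)||_F = sqrt(0.2755) = 0.5249

0.5249


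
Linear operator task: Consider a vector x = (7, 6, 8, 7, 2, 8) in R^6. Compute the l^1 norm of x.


The l^1 norm equals the sum of absolute values of all components.
||x||_1 = 7 + 6 + 8 + 7 + 2 + 8
= 38

38.0000


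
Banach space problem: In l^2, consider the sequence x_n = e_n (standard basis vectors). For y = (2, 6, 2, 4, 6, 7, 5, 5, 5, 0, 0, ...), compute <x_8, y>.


x_8 = e_8 is the standard basis vector with 1 in position 8.
<x_8, y> = y_8 = 5
As n -> infinity, <x_n, y> -> 0, confirming weak convergence of (x_n) to 0.

5


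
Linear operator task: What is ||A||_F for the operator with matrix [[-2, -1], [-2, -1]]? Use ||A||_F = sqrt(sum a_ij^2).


||A||_F^2 = sum a_ij^2
= (-2)^2 + (-1)^2 + (-2)^2 + (-1)^2
= 4 + 1 + 4 + 1 = 10
||A||_F = sqrt(10) = 3.1623

3.1623


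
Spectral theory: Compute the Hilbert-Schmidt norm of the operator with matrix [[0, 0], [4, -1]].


The Hilbert-Schmidt norm is sqrt(sum of squares of all entries).
Sum of squares = 0^2 + 0^2 + 4^2 + (-1)^2
= 0 + 0 + 16 + 1 = 17
||T||_HS = sqrt(17) = 4.1231

4.1231


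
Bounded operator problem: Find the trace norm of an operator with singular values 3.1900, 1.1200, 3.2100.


The nuclear norm is the sum of all singular values.
||T||_1 = 3.1900 + 1.1200 + 3.2100
= 7.5200

7.5200


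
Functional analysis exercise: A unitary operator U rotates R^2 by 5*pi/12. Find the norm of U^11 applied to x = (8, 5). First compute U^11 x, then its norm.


U is a rotation by theta = 5*pi/12
U^11 = rotation by 11*theta = 55*pi/12 = 7*pi/12 (mod 2*pi)
cos(7*pi/12) = -0.2588, sin(7*pi/12) = 0.9659
U^11 x = (-0.2588 * 8 - 0.9659 * 5, 0.9659 * 8 + -0.2588 * 5)
= (-6.9002, 6.4333)
||U^11 x|| = sqrt((-6.9002)^2 + 6.4333^2) = sqrt(89.0000) = 9.4340

9.4340


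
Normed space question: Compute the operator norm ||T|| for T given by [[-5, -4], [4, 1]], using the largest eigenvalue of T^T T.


A^T A = [[41, 24], [24, 17]]
trace(A^T A) = 58, det(A^T A) = 121
discriminant = 58^2 - 4*121 = 2880
Largest eigenvalue of A^T A = (trace + sqrt(disc))/2 = 55.8328
||T|| = sqrt(55.8328) = 7.4721

7.4721


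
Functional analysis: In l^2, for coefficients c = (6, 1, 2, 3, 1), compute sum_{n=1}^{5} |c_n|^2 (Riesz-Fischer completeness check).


sum |c_n|^2 = 6^2 + 1^2 + 2^2 + 3^2 + 1^2
= 36 + 1 + 4 + 9 + 1
= 51

51


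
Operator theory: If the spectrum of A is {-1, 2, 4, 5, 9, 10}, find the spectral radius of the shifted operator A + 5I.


Spectrum of A + 5I = {4, 7, 9, 10, 14, 15}
Spectral radius = max |lambda| over the shifted spectrum
= max(4, 7, 9, 10, 14, 15) = 15

15


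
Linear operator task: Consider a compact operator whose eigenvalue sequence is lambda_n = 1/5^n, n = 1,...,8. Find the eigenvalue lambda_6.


The eigenvalue formula gives lambda_6 = 1/5^6
= 1/15625
= 6.4000e-05

6.4000e-05


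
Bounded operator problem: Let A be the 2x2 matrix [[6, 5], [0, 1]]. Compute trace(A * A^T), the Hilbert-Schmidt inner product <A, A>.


trace(A * A^T) = sum of squares of all entries
= 6^2 + 5^2 + 0^2 + 1^2
= 36 + 25 + 0 + 1
= 62

62


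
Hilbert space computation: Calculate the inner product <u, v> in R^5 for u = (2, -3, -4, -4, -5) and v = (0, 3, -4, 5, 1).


Computing the standard inner product <u, v> = sum u_i * v_i
= 2*0 + -3*3 + -4*-4 + -4*5 + -5*1
= 0 + -9 + 16 + -20 + -5
= -18

-18


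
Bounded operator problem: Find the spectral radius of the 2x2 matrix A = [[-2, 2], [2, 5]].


For a 2x2 matrix, eigenvalues satisfy lambda^2 - (trace)*lambda + det = 0
trace = -2 + 5 = 3
det = -2*5 - 2*2 = -14
discriminant = 3^2 - 4*(-14) = 65
spectral radius = max |eigenvalue| = 5.5311

5.5311


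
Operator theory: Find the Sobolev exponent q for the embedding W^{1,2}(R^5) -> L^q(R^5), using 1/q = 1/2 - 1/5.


Using the Sobolev embedding formula: 1/q = 1/p - k/n
1/q = 1/2 - 1/5 = 3/10
q = 1/(3/10) = 10/3 = 3.3333

3.3333


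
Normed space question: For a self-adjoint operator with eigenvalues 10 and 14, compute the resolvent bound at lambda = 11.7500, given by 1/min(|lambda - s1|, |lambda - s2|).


dist(11.7500, {10, 14}) = min(|11.7500 - 10|, |11.7500 - 14|)
= min(1.7500, 2.2500) = 1.7500
Resolvent bound = 1/1.7500 = 0.5714

0.5714


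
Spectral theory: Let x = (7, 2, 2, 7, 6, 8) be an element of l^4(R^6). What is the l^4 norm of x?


The l^4 norm = (sum |x_i|^4)^(1/4)
Sum of 4th powers = 2401 + 16 + 16 + 2401 + 1296 + 4096 = 10226
||x||_4 = (10226)^(1/4) = 10.0560

10.0560


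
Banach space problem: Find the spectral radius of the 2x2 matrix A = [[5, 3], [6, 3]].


For a 2x2 matrix, eigenvalues satisfy lambda^2 - (trace)*lambda + det = 0
trace = 5 + 3 = 8
det = 5*3 - 3*6 = -3
discriminant = 8^2 - 4*(-3) = 76
spectral radius = max |eigenvalue| = 8.3589

8.3589


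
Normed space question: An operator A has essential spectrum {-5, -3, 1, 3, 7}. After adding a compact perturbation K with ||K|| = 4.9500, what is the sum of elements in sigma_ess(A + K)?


By Weyl's theorem, the essential spectrum is invariant under compact perturbations.
sigma_ess(A + K) = sigma_ess(A) = {-5, -3, 1, 3, 7}
Sum = -5 + -3 + 1 + 3 + 7 = 3

3


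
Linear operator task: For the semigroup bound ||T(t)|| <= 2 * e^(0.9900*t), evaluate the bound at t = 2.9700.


||T(2.9700)|| <= 2 * exp(0.9900 * 2.9700)
= 2 * exp(2.9403)
= 2 * 18.9215
= 37.8430

37.8430


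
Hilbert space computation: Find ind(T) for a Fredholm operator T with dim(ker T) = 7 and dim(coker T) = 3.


The Fredholm index is defined as ind(T) = dim(ker T) - dim(coker T)
= 7 - 3
= 4

4


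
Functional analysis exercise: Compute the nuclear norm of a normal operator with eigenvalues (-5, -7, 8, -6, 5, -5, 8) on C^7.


For a normal operator, singular values equal |eigenvalues|.
Trace norm = sum |lambda_i| = 5 + 7 + 8 + 6 + 5 + 5 + 8
= 44

44


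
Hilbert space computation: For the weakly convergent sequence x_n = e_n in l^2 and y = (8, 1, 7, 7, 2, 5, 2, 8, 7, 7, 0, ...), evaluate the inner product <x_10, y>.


x_10 = e_10 is the standard basis vector with 1 in position 10.
<x_10, y> = y_10 = 7
As n -> infinity, <x_n, y> -> 0, confirming weak convergence of (x_n) to 0.

7


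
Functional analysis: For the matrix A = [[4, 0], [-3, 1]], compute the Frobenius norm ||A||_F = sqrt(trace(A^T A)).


||A||_F^2 = sum a_ij^2
= 4^2 + 0^2 + (-3)^2 + 1^2
= 16 + 0 + 9 + 1 = 26
||A||_F = sqrt(26) = 5.0990

5.0990


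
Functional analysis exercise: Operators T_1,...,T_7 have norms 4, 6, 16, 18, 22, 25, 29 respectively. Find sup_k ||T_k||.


By the Uniform Boundedness Principle, the supremum of norms is finite.
sup_k ||T_k|| = max(4, 6, 16, 18, 22, 25, 29) = 29

29


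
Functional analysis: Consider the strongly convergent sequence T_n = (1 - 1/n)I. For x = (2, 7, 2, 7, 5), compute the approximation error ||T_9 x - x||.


T_9 x - x = (1 - 1/9)x - x = -x/9
||x|| = sqrt(131) = 11.4455
||T_9 x - x|| = ||x||/9 = 11.4455/9 = 1.2717

1.2717


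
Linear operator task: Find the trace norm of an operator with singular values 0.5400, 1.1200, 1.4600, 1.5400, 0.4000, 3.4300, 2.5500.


The nuclear norm is the sum of all singular values.
||T||_1 = 0.5400 + 1.1200 + 1.4600 + 1.5400 + 0.4000 + 3.4300 + 2.5500
= 11.0400

11.0400


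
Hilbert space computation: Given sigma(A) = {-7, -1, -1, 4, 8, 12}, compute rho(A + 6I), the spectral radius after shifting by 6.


Spectrum of A + 6I = {-1, 5, 5, 10, 14, 18}
Spectral radius = max |lambda| over the shifted spectrum
= max(1, 5, 5, 10, 14, 18) = 18

18


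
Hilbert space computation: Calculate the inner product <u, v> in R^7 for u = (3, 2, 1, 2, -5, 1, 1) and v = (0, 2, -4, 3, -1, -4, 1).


Computing the standard inner product <u, v> = sum u_i * v_i
= 3*0 + 2*2 + 1*-4 + 2*3 + -5*-1 + 1*-4 + 1*1
= 0 + 4 + -4 + 6 + 5 + -4 + 1
= 8

8


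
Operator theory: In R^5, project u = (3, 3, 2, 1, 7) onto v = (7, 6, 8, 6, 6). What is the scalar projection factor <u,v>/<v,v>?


Computing <u,v> = 3*7 + 3*6 + 2*8 + 1*6 + 7*6 = 103
Computing <v,v> = 7^2 + 6^2 + 8^2 + 6^2 + 6^2 = 221
Projection coefficient = 103/221 = 0.4661

0.4661


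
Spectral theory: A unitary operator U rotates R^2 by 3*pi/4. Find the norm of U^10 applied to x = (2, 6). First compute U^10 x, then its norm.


U is a rotation by theta = 3*pi/4
U^10 = rotation by 10*theta = 30*pi/4 = 6*pi/4 (mod 2*pi)
cos(6*pi/4) = 0.0000, sin(6*pi/4) = -1.0000
U^10 x = (0.0000 * 2 - -1.0000 * 6, -1.0000 * 2 + 0.0000 * 6)
= (6.0000, -2.0000)
||U^10 x|| = sqrt(6.0000^2 + (-2.0000)^2) = sqrt(40.0000) = 6.3246

6.3246


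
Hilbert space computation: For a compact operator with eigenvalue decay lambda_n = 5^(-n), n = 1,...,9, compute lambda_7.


The eigenvalue formula gives lambda_7 = 1/5^7
= 1/78125
= 1.2800e-05

1.2800e-05


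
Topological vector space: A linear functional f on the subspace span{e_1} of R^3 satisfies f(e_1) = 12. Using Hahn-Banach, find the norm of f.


The norm of f is given by ||f|| = sup_{||x||=1} |f(x)|.
On span{e_1}, ||e_1|| = 1, so ||f|| = |f(e_1)| / ||e_1||
= |12| / 1 = 12.0000

12.0000


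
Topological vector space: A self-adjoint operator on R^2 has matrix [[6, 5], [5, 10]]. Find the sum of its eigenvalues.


For a self-adjoint (symmetric) matrix, the eigenvalues are real.
The sum of eigenvalues equals the trace of the matrix.
trace = 6 + 10 = 16

16


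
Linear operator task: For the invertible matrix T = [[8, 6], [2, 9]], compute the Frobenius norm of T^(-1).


det(T) = 8*9 - 6*2 = 60
T^(-1) = (1/60) * [[9, -6], [-2, 8]] = [[0.1500, -0.1000], [-0.0333, 0.1333]]
||T^(-1)||_F^2 = 0.1500^2 + (-0.1000)^2 + (-0.0333)^2 + 0.1333^2 = 0.0514
||T^(-1)||_F = sqrt(0.0514) = 0.2267

0.2267


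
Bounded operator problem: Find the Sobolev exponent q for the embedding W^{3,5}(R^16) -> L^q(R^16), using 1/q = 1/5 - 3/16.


Using the Sobolev embedding formula: 1/q = 1/p - k/n
1/q = 1/5 - 3/16 = 1/80
q = 1/(1/80) = 80

80.0000


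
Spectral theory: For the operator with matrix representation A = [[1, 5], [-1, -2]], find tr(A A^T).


trace(A * A^T) = sum of squares of all entries
= 1^2 + 5^2 + (-1)^2 + (-2)^2
= 1 + 25 + 1 + 4
= 31

31


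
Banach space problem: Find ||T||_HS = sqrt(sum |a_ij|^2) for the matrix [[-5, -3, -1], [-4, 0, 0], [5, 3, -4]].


The Hilbert-Schmidt norm is sqrt(sum of squares of all entries).
Sum of squares = (-5)^2 + (-3)^2 + (-1)^2 + (-4)^2 + 0^2 + 0^2 + 5^2 + 3^2 + (-4)^2
= 25 + 9 + 1 + 16 + 0 + 0 + 25 + 9 + 16 = 101
||T||_HS = sqrt(101) = 10.0499

10.0499


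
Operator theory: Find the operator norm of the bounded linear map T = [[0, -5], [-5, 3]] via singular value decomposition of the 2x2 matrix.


A^T A = [[25, -15], [-15, 34]]
trace(A^T A) = 59, det(A^T A) = 625
discriminant = 59^2 - 4*625 = 981
Largest eigenvalue of A^T A = (trace + sqrt(disc))/2 = 45.1605
||T|| = sqrt(45.1605) = 6.7202

6.7202


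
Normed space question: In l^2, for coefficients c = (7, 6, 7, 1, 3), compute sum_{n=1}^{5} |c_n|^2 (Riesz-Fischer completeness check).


sum |c_n|^2 = 7^2 + 6^2 + 7^2 + 1^2 + 3^2
= 49 + 36 + 49 + 1 + 9
= 144

144


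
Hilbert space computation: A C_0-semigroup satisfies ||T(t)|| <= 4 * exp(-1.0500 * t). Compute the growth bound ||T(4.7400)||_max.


||T(4.7400)|| <= 4 * exp(-1.0500 * 4.7400)
= 4 * exp(-4.9770)
= 4 * 0.0069
= 0.0276

0.0276
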